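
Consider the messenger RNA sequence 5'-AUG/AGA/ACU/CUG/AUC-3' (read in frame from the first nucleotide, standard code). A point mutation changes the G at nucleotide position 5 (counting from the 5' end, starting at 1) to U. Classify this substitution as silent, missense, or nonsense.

missense

Position 5 falls in codon 2: AGA → Arg.
After the substitution the codon is AUA → Ile.
Arg ≠ Ile, so this is a missense mutation.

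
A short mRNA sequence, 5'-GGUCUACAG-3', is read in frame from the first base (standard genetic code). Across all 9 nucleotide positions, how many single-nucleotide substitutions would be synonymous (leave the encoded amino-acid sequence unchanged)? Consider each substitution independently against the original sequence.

Codon 1 (GGU, Gly): 3 synonymous substitutions.
Codon 2 (CUA, Leu): 4 synonymous substitutions.
Codon 3 (CAG, Gln): 1 synonymous substitution.
Total: 3 + 4 + 1 = 8.

8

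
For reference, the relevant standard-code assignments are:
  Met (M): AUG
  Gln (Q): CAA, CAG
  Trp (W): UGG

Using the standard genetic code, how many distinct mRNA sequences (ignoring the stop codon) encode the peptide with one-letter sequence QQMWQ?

8

Gln: 2 codons.
Gln: 2 codons.
Met: 1 codon.
Trp: 1 codon.
Gln: 2 codons.
2 × 2 × 1 × 1 × 2 = 8.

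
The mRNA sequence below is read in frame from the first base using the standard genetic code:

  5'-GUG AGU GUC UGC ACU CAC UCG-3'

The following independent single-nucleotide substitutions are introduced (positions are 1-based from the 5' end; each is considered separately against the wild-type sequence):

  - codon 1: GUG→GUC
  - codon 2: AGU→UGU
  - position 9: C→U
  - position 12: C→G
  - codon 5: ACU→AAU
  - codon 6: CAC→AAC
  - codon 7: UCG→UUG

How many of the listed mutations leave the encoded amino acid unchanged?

Codon 1: GUG (Val) → GUC (Val) — synonymous.
Codon 2: AGU (Ser) → UGU (Cys) — missense.
Codon 3: GUC (Val) → GUU (Val) — synonymous.
Codon 4: UGC (Cys) → UGG (Trp) — missense.
Codon 5: ACU (Thr) → AAU (Asn) — missense.
Codon 6: CAC (His) → AAC (Asn) — missense.
Codon 7: UCG (Ser) → UUG (Leu) — missense.
Synonymous: 2 of 7.

2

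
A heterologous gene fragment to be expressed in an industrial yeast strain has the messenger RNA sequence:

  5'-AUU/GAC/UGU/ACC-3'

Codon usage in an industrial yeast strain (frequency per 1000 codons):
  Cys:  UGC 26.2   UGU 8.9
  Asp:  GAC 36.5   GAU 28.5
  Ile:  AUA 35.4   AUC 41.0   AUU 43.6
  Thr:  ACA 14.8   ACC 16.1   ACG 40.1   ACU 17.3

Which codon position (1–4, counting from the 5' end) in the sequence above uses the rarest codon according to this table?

Codon 1 AUU (Ile): 43.6 per 1000.
Codon 2 GAC (Asp): 36.5 per 1000.
Codon 3 UGU (Cys): 8.9 per 1000.
Codon 4 ACC (Thr): 16.1 per 1000.
Lowest frequency is 8.9 at codon 3.

3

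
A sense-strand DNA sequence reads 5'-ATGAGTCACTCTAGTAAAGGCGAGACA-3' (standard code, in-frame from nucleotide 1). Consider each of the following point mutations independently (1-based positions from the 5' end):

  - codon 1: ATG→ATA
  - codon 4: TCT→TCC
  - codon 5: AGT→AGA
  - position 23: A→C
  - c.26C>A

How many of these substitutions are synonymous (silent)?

Codon 1: ATG (Met) → ATA (Ile) — missense.
Codon 4: TCT (Ser) → TCC (Ser) — synonymous.
Codon 5: AGT (Ser) → AGA (Arg) — missense.
Codon 8: GAG (Glu) → GCG (Ala) — missense.
Codon 9: ACA (Thr) → AAA (Lys) — missense.
Synonymous: 1 of 5.

1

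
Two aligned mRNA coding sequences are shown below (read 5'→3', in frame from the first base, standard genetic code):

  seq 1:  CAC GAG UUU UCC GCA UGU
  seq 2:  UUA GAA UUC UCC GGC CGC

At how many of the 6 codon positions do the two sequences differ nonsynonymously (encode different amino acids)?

Codon 1: CAC His / UUA Leu — nonsynonymous.
Codon 2: GAG Glu / GAA Glu — synonymous.
Codon 3: UUU Phe / UUC Phe — synonymous.
Codon 4: UCC Ser / UCC Ser — identical.
Codon 5: GCA Ala / GGC Gly — nonsynonymous.
Codon 6: UGU Cys / CGC Arg — nonsynonymous.
Nonsynonymous differences: 3.

3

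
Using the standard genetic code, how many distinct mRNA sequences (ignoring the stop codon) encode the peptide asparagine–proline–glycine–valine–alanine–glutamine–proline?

Asn: 2 codons.
Pro: 4 codons.
Gly: 4 codons.
Val: 4 codons.
Ala: 4 codons.
Gln: 2 codons.
Pro: 4 codons.
2 × 4 × 4 × 4 × 4 × 2 × 4 = 4096.

4096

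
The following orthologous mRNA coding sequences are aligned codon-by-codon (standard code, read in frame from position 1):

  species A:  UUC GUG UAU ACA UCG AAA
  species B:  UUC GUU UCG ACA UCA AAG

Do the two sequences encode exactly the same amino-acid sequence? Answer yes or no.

Codon 1: UUC Phe / UUC Phe — identical.
Codon 2: GUG Val / GUU Val — synonymous.
Codon 3: UAU Tyr / UCG Ser — nonsynonymous.
Codon 4: ACA Thr / ACA Thr — identical.
Codon 5: UCG Ser / UCA Ser — synonymous.
Codon 6: AAA Lys / AAG Lys — synonymous.
Nonsynonymous differences: 1 → different protein.

no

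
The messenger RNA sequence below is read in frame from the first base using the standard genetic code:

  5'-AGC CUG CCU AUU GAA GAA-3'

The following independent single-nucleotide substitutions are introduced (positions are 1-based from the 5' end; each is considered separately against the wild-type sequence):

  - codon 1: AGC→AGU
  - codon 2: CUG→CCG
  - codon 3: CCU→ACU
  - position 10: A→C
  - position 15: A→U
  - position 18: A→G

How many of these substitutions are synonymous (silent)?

2

Codon 1: AGC (Ser) → AGU (Ser) — synonymous.
Codon 2: CUG (Leu) → CCG (Pro) — missense.
Codon 3: CCU (Pro) → ACU (Thr) — missense.
Codon 4: AUU (Ile) → CUU (Leu) — missense.
Codon 5: GAA (Glu) → GAU (Asp) — missense.
Codon 6: GAA (Glu) → GAG (Glu) — synonymous.
Synonymous: 2 of 6.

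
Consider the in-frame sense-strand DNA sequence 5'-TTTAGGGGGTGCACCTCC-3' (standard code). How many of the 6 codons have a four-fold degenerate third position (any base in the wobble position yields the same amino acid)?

Codon 1 TTT (Phe): third position 2-fold.
Codon 2 AGG (Arg): third position 2-fold.
Codon 3 GGG (Gly): third position 4-fold.
Codon 4 TGC (Cys): third position 2-fold.
Codon 5 ACC (Thr): third position 4-fold.
Codon 6 TCC (Ser): third position 4-fold.
Four-fold degenerate third positions: 3.

3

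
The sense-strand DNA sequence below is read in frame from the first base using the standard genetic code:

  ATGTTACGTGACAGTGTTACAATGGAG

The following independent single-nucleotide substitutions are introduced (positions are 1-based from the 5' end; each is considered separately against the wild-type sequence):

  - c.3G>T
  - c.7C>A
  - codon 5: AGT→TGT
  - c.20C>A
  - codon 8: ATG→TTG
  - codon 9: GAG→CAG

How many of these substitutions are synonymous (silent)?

0

Codon 1: ATG (Met) → ATT (Ile) — missense.
Codon 3: CGT (Arg) → AGT (Ser) — missense.
Codon 5: AGT (Ser) → TGT (Cys) — missense.
Codon 7: ACA (Thr) → AAA (Lys) — missense.
Codon 8: ATG (Met) → TTG (Leu) — missense.
Codon 9: GAG (Glu) → CAG (Gln) — missense.
Synonymous: 0 of 6.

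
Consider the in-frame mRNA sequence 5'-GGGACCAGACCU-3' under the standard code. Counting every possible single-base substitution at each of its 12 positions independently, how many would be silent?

11

Codon 1 (GGG, Gly): 3 synonymous substitutions.
Codon 2 (ACC, Thr): 3 synonymous substitutions.
Codon 3 (AGA, Arg): 2 synonymous substitutions.
Codon 4 (CCU, Pro): 3 synonymous substitutions.
Total: 3 + 3 + 2 + 3 = 11.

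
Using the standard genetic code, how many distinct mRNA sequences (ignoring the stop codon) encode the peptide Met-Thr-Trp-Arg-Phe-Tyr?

96

Met: 1 codon.
Thr: 4 codons.
Trp: 1 codon.
Arg: 6 codons.
Phe: 2 codons.
Tyr: 2 codons.
1 × 4 × 1 × 6 × 2 × 2 = 96.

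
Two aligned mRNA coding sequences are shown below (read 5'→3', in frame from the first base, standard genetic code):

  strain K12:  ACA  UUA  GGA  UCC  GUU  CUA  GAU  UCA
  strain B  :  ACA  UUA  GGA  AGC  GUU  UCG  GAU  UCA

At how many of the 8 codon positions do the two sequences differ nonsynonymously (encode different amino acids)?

Codon 1: ACA Thr / ACA Thr — identical.
Codon 2: UUA Leu / UUA Leu — identical.
Codon 3: GGA Gly / GGA Gly — identical.
Codon 4: UCC Ser / AGC Ser — synonymous.
Codon 5: GUU Val / GUU Val — identical.
Codon 6: CUA Leu / UCG Ser — nonsynonymous.
Codon 7: GAU Asp / GAU Asp — identical.
Codon 8: UCA Ser / UCA Ser — identical.
Nonsynonymous differences: 1.

1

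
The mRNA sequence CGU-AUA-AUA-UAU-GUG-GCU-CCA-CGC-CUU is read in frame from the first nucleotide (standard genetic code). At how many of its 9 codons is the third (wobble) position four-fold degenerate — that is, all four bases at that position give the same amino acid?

6

Codon 1 CGU (Arg): third position 4-fold.
Codon 2 AUA (Ile): third position 3-fold.
Codon 3 AUA (Ile): third position 3-fold.
Codon 4 UAU (Tyr): third position 2-fold.
Codon 5 GUG (Val): third position 4-fold.
Codon 6 GCU (Ala): third position 4-fold.
Codon 7 CCA (Pro): third position 4-fold.
Codon 8 CGC (Arg): third position 4-fold.
Codon 9 CUU (Leu): third position 4-fold.
Four-fold degenerate third positions: 6.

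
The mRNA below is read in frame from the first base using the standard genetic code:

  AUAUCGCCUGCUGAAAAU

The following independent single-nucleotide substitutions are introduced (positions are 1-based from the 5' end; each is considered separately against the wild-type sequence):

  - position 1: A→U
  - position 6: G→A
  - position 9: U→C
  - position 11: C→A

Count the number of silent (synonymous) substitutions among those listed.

Codon 1: AUA (Ile) → UUA (Leu) — missense.
Codon 2: UCG (Ser) → UCA (Ser) — synonymous.
Codon 3: CCU (Pro) → CCC (Pro) — synonymous.
Codon 4: GCU (Ala) → GAU (Asp) — missense.
Synonymous: 2 of 4.

2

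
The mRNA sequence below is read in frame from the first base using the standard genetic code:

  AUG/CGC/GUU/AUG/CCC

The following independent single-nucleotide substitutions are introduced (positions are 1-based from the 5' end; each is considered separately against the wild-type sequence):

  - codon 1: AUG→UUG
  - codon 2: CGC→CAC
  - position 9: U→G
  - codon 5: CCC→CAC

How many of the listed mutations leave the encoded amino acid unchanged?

1

Codon 1: AUG (Met) → UUG (Leu) — missense.
Codon 2: CGC (Arg) → CAC (His) — missense.
Codon 3: GUU (Val) → GUG (Val) — synonymous.
Codon 5: CCC (Pro) → CAC (His) — missense.
Synonymous: 1 of 4.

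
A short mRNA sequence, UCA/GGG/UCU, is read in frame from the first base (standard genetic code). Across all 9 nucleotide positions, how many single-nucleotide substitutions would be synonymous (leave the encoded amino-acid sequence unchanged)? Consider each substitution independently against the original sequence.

9

Codon 1 (UCA, Ser): 3 synonymous substitutions.
Codon 2 (GGG, Gly): 3 synonymous substitutions.
Codon 3 (UCU, Ser): 3 synonymous substitutions.
Total: 3 + 3 + 3 = 9.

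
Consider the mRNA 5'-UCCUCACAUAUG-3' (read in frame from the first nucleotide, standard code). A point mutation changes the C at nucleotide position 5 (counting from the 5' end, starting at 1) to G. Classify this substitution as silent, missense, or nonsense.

nonsense

Position 5 falls in codon 2: UCA → Ser.
After the substitution the codon is UGA → Stop.
The new codon is a stop codon, so this is a nonsense mutation.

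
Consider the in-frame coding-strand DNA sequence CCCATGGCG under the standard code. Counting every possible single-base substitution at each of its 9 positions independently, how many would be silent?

Codon 1 (CCC, Pro): 3 synonymous substitutions.
Codon 2 (ATG, Met): 0 synonymous substitutions.
Codon 3 (GCG, Ala): 3 synonymous substitutions.
Total: 3 + 0 + 3 = 6.

6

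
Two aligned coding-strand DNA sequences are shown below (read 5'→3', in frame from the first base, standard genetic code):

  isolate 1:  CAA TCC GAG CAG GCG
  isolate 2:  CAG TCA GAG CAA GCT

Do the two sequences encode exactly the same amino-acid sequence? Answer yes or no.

Codon 1: CAA Gln / CAG Gln — synonymous.
Codon 2: TCC Ser / TCA Ser — synonymous.
Codon 3: GAG Glu / GAG Glu — identical.
Codon 4: CAG Gln / CAA Gln — synonymous.
Codon 5: GCG Ala / GCT Ala — synonymous.
Nonsynonymous differences: 0 → same protein.

yes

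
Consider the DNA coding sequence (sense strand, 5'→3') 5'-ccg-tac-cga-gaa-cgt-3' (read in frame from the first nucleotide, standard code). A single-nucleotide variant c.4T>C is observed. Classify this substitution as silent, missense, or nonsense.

missense

Position 4 falls in codon 2: TAC → Tyr.
After the substitution the codon is CAC → His.
Tyr ≠ His, so this is a missense mutation.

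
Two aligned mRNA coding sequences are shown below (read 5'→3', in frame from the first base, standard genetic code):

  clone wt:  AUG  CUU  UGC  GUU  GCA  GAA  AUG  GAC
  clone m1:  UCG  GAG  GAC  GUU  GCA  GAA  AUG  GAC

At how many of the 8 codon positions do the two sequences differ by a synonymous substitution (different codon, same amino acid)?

Codon 1: AUG Met / UCG Ser — nonsynonymous.
Codon 2: CUU Leu / GAG Glu — nonsynonymous.
Codon 3: UGC Cys / GAC Asp — nonsynonymous.
Codon 4: GUU Val / GUU Val — identical.
Codon 5: GCA Ala / GCA Ala — identical.
Codon 6: GAA Glu / GAA Glu — identical.
Codon 7: AUG Met / AUG Met — identical.
Codon 8: GAC Asp / GAC Asp — identical.
Synonymous differences: 0.

0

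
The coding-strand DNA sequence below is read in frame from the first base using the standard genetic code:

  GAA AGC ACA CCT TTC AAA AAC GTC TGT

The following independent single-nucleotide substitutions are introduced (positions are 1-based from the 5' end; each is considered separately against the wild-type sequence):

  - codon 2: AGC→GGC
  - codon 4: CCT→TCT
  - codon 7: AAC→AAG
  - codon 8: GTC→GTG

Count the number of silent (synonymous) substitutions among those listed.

1

Codon 2: AGC (Ser) → GGC (Gly) — missense.
Codon 4: CCT (Pro) → TCT (Ser) — missense.
Codon 7: AAC (Asn) → AAG (Lys) — missense.
Codon 8: GTC (Val) → GTG (Val) — synonymous.
Synonymous: 1 of 4.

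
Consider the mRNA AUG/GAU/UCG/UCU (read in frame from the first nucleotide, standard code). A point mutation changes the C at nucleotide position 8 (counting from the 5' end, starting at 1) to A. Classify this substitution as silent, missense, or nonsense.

Position 8 falls in codon 3: UCG → Ser.
After the substitution the codon is UAG → Stop.
The new codon is a stop codon, so this is a nonsense mutation.

nonsense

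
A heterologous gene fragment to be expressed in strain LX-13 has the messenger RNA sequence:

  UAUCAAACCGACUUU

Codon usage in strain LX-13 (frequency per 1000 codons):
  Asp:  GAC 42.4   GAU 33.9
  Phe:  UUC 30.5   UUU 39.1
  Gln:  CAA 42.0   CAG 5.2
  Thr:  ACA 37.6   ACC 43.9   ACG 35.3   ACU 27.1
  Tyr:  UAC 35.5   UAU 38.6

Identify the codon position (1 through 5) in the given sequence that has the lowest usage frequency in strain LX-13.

Codon 1 UAU (Tyr): 38.6 per 1000.
Codon 2 CAA (Gln): 42.0 per 1000.
Codon 3 ACC (Thr): 43.9 per 1000.
Codon 4 GAC (Asp): 42.4 per 1000.
Codon 5 UUU (Phe): 39.1 per 1000.
Lowest frequency is 38.6 at codon 1.

1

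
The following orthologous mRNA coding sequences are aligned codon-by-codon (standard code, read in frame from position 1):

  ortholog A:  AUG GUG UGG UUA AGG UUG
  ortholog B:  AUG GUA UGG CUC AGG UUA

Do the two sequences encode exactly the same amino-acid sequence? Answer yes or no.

yes

Codon 1: AUG Met / AUG Met — identical.
Codon 2: GUG Val / GUA Val — synonymous.
Codon 3: UGG Trp / UGG Trp — identical.
Codon 4: UUA Leu / CUC Leu — synonymous.
Codon 5: AGG Arg / AGG Arg — identical.
Codon 6: UUG Leu / UUA Leu — synonymous.
Nonsynonymous differences: 0 → same protein.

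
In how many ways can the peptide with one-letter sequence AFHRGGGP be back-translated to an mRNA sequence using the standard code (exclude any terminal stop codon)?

Ala: 4 codons.
Phe: 2 codons.
His: 2 codons.
Arg: 6 codons.
Gly: 4 codons.
Gly: 4 codons.
Gly: 4 codons.
Pro: 4 codons.
4 × 2 × 2 × 6 × 4 × 4 × 4 × 4 = 24576.

24576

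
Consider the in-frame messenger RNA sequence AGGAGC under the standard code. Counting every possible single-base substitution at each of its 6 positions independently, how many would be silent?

3

Codon 1 (AGG, Arg): 2 synonymous substitutions.
Codon 2 (AGC, Ser): 1 synonymous substitution.
Total: 2 + 1 = 3.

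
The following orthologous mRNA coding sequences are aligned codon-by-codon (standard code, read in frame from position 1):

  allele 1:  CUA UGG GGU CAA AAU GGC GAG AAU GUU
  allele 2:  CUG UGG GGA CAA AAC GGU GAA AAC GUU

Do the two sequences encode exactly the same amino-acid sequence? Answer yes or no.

yes

Codon 1: CUA Leu / CUG Leu — synonymous.
Codon 2: UGG Trp / UGG Trp — identical.
Codon 3: GGU Gly / GGA Gly — synonymous.
Codon 4: CAA Gln / CAA Gln — identical.
Codon 5: AAU Asn / AAC Asn — synonymous.
Codon 6: GGC Gly / GGU Gly — synonymous.
Codon 7: GAG Glu / GAA Glu — synonymous.
Codon 8: AAU Asn / AAC Asn — synonymous.
Codon 9: GUU Val / GUU Val — identical.
Nonsynonymous differences: 0 → same protein.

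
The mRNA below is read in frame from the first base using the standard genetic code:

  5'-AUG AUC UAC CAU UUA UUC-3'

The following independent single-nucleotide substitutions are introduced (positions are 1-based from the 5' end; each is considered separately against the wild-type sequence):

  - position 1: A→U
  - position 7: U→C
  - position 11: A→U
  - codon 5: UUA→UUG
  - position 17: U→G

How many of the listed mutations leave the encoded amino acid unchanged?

Codon 1: AUG (Met) → UUG (Leu) — missense.
Codon 3: UAC (Tyr) → CAC (His) — missense.
Codon 4: CAU (His) → CUU (Leu) — missense.
Codon 5: UUA (Leu) → UUG (Leu) — synonymous.
Codon 6: UUC (Phe) → UGC (Cys) — missense.
Synonymous: 1 of 5.

1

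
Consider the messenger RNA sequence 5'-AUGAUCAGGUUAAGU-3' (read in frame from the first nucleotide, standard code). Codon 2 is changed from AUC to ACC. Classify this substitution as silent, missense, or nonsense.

missense

Position 5 falls in codon 2: AUC → Ile.
After the substitution the codon is ACC → Thr.
Ile ≠ Thr, so this is a missense mutation.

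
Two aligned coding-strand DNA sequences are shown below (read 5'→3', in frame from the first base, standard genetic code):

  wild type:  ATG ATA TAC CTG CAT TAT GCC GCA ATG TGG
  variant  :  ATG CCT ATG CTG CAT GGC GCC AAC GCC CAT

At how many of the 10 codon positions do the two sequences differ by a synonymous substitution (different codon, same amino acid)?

Codon 1: ATG Met / ATG Met — identical.
Codon 2: ATA Ile / CCT Pro — nonsynonymous.
Codon 3: TAC Tyr / ATG Met — nonsynonymous.
Codon 4: CTG Leu / CTG Leu — identical.
Codon 5: CAT His / CAT His — identical.
Codon 6: TAT Tyr / GGC Gly — nonsynonymous.
Codon 7: GCC Ala / GCC Ala — identical.
Codon 8: GCA Ala / AAC Asn — nonsynonymous.
Codon 9: ATG Met / GCC Ala — nonsynonymous.
Codon 10: TGG Trp / CAT His — nonsynonymous.
Synonymous differences: 0.

0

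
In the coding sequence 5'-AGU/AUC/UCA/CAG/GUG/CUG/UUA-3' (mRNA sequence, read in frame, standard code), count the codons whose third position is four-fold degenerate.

Codon 1 AGU (Ser): third position 2-fold.
Codon 2 AUC (Ile): third position 3-fold.
Codon 3 UCA (Ser): third position 4-fold.
Codon 4 CAG (Gln): third position 2-fold.
Codon 5 GUG (Val): third position 4-fold.
Codon 6 CUG (Leu): third position 4-fold.
Codon 7 UUA (Leu): third position 2-fold.
Four-fold degenerate third positions: 3.

3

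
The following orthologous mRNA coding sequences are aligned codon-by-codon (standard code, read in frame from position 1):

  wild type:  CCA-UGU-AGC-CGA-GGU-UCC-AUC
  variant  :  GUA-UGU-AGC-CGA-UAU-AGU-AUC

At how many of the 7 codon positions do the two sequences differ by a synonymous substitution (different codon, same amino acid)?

Codon 1: CCA Pro / GUA Val — nonsynonymous.
Codon 2: UGU Cys / UGU Cys — identical.
Codon 3: AGC Ser / AGC Ser — identical.
Codon 4: CGA Arg / CGA Arg — identical.
Codon 5: GGU Gly / UAU Tyr — nonsynonymous.
Codon 6: UCC Ser / AGU Ser — synonymous.
Codon 7: AUC Ile / AUC Ile — identical.
Synonymous differences: 1.

1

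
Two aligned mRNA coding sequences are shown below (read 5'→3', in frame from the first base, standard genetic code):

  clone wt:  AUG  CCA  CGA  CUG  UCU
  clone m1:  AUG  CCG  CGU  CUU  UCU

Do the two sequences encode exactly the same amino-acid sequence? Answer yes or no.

Codon 1: AUG Met / AUG Met — identical.
Codon 2: CCA Pro / CCG Pro — synonymous.
Codon 3: CGA Arg / CGU Arg — synonymous.
Codon 4: CUG Leu / CUU Leu — synonymous.
Codon 5: UCU Ser / UCU Ser — identical.
Nonsynonymous differences: 0 → same protein.

yes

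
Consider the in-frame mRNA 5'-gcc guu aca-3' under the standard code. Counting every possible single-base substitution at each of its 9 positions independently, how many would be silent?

Codon 1 (GCC, Ala): 3 synonymous substitutions.
Codon 2 (GUU, Val): 3 synonymous substitutions.
Codon 3 (ACA, Thr): 3 synonymous substitutions.
Total: 3 + 3 + 3 = 9.

9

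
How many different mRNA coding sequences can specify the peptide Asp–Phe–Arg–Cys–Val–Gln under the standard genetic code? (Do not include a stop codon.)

384

Asp: 2 codons.
Phe: 2 codons.
Arg: 6 codons.
Cys: 2 codons.
Val: 4 codons.
Gln: 2 codons.
2 × 2 × 6 × 2 × 4 × 2 = 384.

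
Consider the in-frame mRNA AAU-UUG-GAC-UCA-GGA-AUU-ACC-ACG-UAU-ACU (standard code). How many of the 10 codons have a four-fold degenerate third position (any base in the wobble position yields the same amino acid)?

5

Codon 1 AAU (Asn): third position 2-fold.
Codon 2 UUG (Leu): third position 2-fold.
Codon 3 GAC (Asp): third position 2-fold.
Codon 4 UCA (Ser): third position 4-fold.
Codon 5 GGA (Gly): third position 4-fold.
Codon 6 AUU (Ile): third position 3-fold.
Codon 7 ACC (Thr): third position 4-fold.
Codon 8 ACG (Thr): third position 4-fold.
Codon 9 UAU (Tyr): third position 2-fold.
Codon 10 ACU (Thr): third position 4-fold.
Four-fold degenerate third positions: 5.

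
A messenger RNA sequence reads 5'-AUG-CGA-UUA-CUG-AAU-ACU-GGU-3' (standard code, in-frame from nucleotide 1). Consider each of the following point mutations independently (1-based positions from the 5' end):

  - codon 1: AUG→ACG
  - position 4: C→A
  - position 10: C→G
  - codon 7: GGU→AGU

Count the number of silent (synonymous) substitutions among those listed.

Codon 1: AUG (Met) → ACG (Thr) — missense.
Codon 2: CGA (Arg) → AGA (Arg) — synonymous.
Codon 4: CUG (Leu) → GUG (Val) — missense.
Codon 7: GGU (Gly) → AGU (Ser) — missense.
Synonymous: 1 of 4.

1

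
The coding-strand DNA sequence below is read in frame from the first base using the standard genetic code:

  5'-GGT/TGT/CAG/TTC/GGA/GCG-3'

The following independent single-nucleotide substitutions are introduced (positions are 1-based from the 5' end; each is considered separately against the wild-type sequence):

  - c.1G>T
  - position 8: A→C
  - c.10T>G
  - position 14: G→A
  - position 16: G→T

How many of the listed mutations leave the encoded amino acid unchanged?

0

Codon 1: GGT (Gly) → TGT (Cys) — missense.
Codon 3: CAG (Gln) → CCG (Pro) — missense.
Codon 4: TTC (Phe) → GTC (Val) — missense.
Codon 5: GGA (Gly) → GAA (Glu) — missense.
Codon 6: GCG (Ala) → TCG (Ser) — missense.
Synonymous: 0 of 5.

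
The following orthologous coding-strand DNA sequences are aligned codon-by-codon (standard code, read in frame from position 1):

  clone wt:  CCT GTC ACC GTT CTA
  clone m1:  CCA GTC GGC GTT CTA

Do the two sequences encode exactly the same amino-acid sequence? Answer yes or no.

Codon 1: CCT Pro / CCA Pro — synonymous.
Codon 2: GTC Val / GTC Val — identical.
Codon 3: ACC Thr / GGC Gly — nonsynonymous.
Codon 4: GTT Val / GTT Val — identical.
Codon 5: CTA Leu / CTA Leu — identical.
Nonsynonymous differences: 1 → different protein.

no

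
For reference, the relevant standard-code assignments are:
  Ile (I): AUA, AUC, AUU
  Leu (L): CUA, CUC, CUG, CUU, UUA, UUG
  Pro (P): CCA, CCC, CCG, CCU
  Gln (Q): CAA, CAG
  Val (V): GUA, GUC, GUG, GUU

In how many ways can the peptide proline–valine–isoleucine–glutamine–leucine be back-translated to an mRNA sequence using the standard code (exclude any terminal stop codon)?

576

Pro: 4 codons.
Val: 4 codons.
Ile: 3 codons.
Gln: 2 codons.
Leu: 6 codons.
4 × 4 × 3 × 2 × 6 = 576.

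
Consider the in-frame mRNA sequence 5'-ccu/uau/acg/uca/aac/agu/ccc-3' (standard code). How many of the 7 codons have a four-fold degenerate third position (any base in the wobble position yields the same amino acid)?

4

Codon 1 CCU (Pro): third position 4-fold.
Codon 2 UAU (Tyr): third position 2-fold.
Codon 3 ACG (Thr): third position 4-fold.
Codon 4 UCA (Ser): third position 4-fold.
Codon 5 AAC (Asn): third position 2-fold.
Codon 6 AGU (Ser): third position 2-fold.
Codon 7 CCC (Pro): third position 4-fold.
Four-fold degenerate third positions: 4.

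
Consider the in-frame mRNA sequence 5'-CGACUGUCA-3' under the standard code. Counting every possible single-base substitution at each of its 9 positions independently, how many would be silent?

Codon 1 (CGA, Arg): 4 synonymous substitutions.
Codon 2 (CUG, Leu): 4 synonymous substitutions.
Codon 3 (UCA, Ser): 3 synonymous substitutions.
Total: 4 + 4 + 3 = 11.

11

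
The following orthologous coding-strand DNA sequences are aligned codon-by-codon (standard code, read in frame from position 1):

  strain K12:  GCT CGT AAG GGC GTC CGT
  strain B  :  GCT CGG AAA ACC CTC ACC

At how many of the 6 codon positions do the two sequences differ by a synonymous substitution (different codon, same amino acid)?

Codon 1: GCT Ala / GCT Ala — identical.
Codon 2: CGT Arg / CGG Arg — synonymous.
Codon 3: AAG Lys / AAA Lys — synonymous.
Codon 4: GGC Gly / ACC Thr — nonsynonymous.
Codon 5: GTC Val / CTC Leu — nonsynonymous.
Codon 6: CGT Arg / ACC Thr — nonsynonymous.
Synonymous differences: 2.

2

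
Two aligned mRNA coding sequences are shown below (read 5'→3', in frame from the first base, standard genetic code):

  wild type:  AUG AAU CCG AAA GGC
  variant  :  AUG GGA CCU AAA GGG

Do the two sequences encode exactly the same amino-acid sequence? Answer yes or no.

Codon 1: AUG Met / AUG Met — identical.
Codon 2: AAU Asn / GGA Gly — nonsynonymous.
Codon 3: CCG Pro / CCU Pro — synonymous.
Codon 4: AAA Lys / AAA Lys — identical.
Codon 5: GGC Gly / GGG Gly — synonymous.
Nonsynonymous differences: 1 → different protein.

no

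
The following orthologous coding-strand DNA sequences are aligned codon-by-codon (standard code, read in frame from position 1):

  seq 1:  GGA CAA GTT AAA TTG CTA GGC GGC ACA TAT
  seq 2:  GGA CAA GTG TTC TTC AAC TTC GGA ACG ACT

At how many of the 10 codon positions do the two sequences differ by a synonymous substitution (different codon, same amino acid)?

3

Codon 1: GGA Gly / GGA Gly — identical.
Codon 2: CAA Gln / CAA Gln — identical.
Codon 3: GTT Val / GTG Val — synonymous.
Codon 4: AAA Lys / TTC Phe — nonsynonymous.
Codon 5: TTG Leu / TTC Phe — nonsynonymous.
Codon 6: CTA Leu / AAC Asn — nonsynonymous.
Codon 7: GGC Gly / TTC Phe — nonsynonymous.
Codon 8: GGC Gly / GGA Gly — synonymous.
Codon 9: ACA Thr / ACG Thr — synonymous.
Codon 10: TAT Tyr / ACT Thr — nonsynonymous.
Synonymous differences: 3.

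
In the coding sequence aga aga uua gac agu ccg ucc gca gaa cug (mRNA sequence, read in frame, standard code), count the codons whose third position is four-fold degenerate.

4

Codon 1 AGA (Arg): third position 2-fold.
Codon 2 AGA (Arg): third position 2-fold.
Codon 3 UUA (Leu): third position 2-fold.
Codon 4 GAC (Asp): third position 2-fold.
Codon 5 AGU (Ser): third position 2-fold.
Codon 6 CCG (Pro): third position 4-fold.
Codon 7 UCC (Ser): third position 4-fold.
Codon 8 GCA (Ala): third position 4-fold.
Codon 9 GAA (Glu): third position 2-fold.
Codon 10 CUG (Leu): third position 4-fold.
Four-fold degenerate third positions: 4.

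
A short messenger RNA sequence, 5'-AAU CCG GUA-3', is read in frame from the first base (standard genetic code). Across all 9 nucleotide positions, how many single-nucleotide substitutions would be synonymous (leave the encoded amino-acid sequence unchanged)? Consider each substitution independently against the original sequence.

Codon 1 (AAU, Asn): 1 synonymous substitution.
Codon 2 (CCG, Pro): 3 synonymous substitutions.
Codon 3 (GUA, Val): 3 synonymous substitutions.
Total: 1 + 3 + 3 = 7.

7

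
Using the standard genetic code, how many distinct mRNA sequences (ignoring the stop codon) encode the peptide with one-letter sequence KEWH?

Lys: 2 codons.
Glu: 2 codons.
Trp: 1 codon.
His: 2 codons.
2 × 2 × 1 × 2 = 8.

8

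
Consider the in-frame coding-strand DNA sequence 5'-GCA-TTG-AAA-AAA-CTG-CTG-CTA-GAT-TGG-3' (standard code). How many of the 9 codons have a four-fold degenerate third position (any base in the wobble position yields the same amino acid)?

Codon 1 GCA (Ala): third position 4-fold.
Codon 2 TTG (Leu): third position 2-fold.
Codon 3 AAA (Lys): third position 2-fold.
Codon 4 AAA (Lys): third position 2-fold.
Codon 5 CTG (Leu): third position 4-fold.
Codon 6 CTG (Leu): third position 4-fold.
Codon 7 CTA (Leu): third position 4-fold.
Codon 8 GAT (Asp): third position 2-fold.
Codon 9 TGG (Trp): third position 1-fold.
Four-fold degenerate third positions: 4.

4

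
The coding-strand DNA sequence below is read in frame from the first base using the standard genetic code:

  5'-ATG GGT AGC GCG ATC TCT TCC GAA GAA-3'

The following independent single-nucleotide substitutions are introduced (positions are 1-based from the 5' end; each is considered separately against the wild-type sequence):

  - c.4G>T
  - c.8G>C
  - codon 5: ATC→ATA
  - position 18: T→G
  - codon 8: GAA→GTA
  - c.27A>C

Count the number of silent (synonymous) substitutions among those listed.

Codon 2: GGT (Gly) → TGT (Cys) — missense.
Codon 3: AGC (Ser) → ACC (Thr) — missense.
Codon 5: ATC (Ile) → ATA (Ile) — synonymous.
Codon 6: TCT (Ser) → TCG (Ser) — synonymous.
Codon 8: GAA (Glu) → GTA (Val) — missense.
Codon 9: GAA (Glu) → GAC (Asp) — missense.
Synonymous: 2 of 6.

2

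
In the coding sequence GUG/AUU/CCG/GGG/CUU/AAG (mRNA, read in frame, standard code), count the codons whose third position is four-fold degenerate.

4

Codon 1 GUG (Val): third position 4-fold.
Codon 2 AUU (Ile): third position 3-fold.
Codon 3 CCG (Pro): third position 4-fold.
Codon 4 GGG (Gly): third position 4-fold.
Codon 5 CUU (Leu): third position 4-fold.
Codon 6 AAG (Lys): third position 2-fold.
Four-fold degenerate third positions: 4.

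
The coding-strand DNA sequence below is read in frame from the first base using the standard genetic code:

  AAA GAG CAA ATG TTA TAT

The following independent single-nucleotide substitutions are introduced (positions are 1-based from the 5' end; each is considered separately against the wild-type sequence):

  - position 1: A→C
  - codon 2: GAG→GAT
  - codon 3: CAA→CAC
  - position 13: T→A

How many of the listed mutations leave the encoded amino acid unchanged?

0

Codon 1: AAA (Lys) → CAA (Gln) — missense.
Codon 2: GAG (Glu) → GAT (Asp) — missense.
Codon 3: CAA (Gln) → CAC (His) — missense.
Codon 5: TTA (Leu) → ATA (Ile) — missense.
Synonymous: 0 of 4.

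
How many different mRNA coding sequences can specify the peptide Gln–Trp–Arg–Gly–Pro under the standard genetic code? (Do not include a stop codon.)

192

Gln: 2 codons.
Trp: 1 codon.
Arg: 6 codons.
Gly: 4 codons.
Pro: 4 codons.
2 × 1 × 6 × 4 × 4 = 192.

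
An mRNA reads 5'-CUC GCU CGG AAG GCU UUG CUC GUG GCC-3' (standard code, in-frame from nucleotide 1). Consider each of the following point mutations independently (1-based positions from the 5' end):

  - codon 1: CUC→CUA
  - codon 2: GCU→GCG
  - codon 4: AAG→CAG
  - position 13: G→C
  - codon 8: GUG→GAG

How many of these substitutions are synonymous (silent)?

2

Codon 1: CUC (Leu) → CUA (Leu) — synonymous.
Codon 2: GCU (Ala) → GCG (Ala) — synonymous.
Codon 4: AAG (Lys) → CAG (Gln) — missense.
Codon 5: GCU (Ala) → CCU (Pro) — missense.
Codon 8: GUG (Val) → GAG (Glu) — missense.
Synonymous: 2 of 5.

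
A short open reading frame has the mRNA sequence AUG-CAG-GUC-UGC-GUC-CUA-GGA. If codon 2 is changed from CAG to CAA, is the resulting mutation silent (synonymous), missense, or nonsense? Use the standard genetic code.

Position 6 falls in codon 2: CAG → Gln.
After the substitution the codon is CAA → Gln.
Both encode Gln, so the change is synonymous.

silent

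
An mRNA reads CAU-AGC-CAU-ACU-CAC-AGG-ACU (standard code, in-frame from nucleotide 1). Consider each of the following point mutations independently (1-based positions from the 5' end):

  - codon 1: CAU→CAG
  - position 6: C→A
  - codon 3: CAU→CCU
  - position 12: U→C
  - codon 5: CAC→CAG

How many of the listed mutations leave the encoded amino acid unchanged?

1

Codon 1: CAU (His) → CAG (Gln) — missense.
Codon 2: AGC (Ser) → AGA (Arg) — missense.
Codon 3: CAU (His) → CCU (Pro) — missense.
Codon 4: ACU (Thr) → ACC (Thr) — synonymous.
Codon 5: CAC (His) → CAG (Gln) — missense.
Synonymous: 1 of 5.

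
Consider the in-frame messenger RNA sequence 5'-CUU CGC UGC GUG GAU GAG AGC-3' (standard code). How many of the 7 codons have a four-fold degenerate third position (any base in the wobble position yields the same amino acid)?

Codon 1 CUU (Leu): third position 4-fold.
Codon 2 CGC (Arg): third position 4-fold.
Codon 3 UGC (Cys): third position 2-fold.
Codon 4 GUG (Val): third position 4-fold.
Codon 5 GAU (Asp): third position 2-fold.
Codon 6 GAG (Glu): third position 2-fold.
Codon 7 AGC (Ser): third position 2-fold.
Four-fold degenerate third positions: 3.

3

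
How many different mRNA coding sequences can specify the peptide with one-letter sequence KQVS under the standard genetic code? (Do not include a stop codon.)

Lys: 2 codons.
Gln: 2 codons.
Val: 4 codons.
Ser: 6 codons.
2 × 2 × 4 × 6 = 96.

96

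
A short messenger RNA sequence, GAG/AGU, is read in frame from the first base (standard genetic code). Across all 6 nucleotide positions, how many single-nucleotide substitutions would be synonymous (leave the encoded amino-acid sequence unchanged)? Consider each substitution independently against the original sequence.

Codon 1 (GAG, Glu): 1 synonymous substitution.
Codon 2 (AGU, Ser): 1 synonymous substitution.
Total: 1 + 1 = 2.

2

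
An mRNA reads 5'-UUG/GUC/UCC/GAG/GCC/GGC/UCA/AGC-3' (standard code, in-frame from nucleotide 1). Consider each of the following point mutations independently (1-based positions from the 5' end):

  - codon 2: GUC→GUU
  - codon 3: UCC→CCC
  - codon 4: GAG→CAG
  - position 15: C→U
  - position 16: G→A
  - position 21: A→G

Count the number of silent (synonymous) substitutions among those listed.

Codon 2: GUC (Val) → GUU (Val) — synonymous.
Codon 3: UCC (Ser) → CCC (Pro) — missense.
Codon 4: GAG (Glu) → CAG (Gln) — missense.
Codon 5: GCC (Ala) → GCU (Ala) — synonymous.
Codon 6: GGC (Gly) → AGC (Ser) — missense.
Codon 7: UCA (Ser) → UCG (Ser) — synonymous.
Synonymous: 3 of 6.

3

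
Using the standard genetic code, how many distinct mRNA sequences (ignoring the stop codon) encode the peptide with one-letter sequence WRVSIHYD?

Trp: 1 codon.
Arg: 6 codons.
Val: 4 codons.
Ser: 6 codons.
Ile: 3 codons.
His: 2 codons.
Tyr: 2 codons.
Asp: 2 codons.
1 × 6 × 4 × 6 × 3 × 2 × 2 × 2 = 3456.

3456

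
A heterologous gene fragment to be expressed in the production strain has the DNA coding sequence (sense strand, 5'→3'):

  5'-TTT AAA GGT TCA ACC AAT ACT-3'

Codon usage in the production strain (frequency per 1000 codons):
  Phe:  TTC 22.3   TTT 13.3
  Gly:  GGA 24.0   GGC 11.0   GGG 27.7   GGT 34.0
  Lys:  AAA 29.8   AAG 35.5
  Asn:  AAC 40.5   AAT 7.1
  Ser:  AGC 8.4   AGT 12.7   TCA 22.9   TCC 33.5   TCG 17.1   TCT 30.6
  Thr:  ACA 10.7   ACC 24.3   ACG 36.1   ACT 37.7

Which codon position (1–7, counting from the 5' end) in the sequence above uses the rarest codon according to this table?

Codon 1 TTT (Phe): 13.3 per 1000.
Codon 2 AAA (Lys): 29.8 per 1000.
Codon 3 GGT (Gly): 34.0 per 1000.
Codon 4 TCA (Ser): 22.9 per 1000.
Codon 5 ACC (Thr): 24.3 per 1000.
Codon 6 AAT (Asn): 7.1 per 1000.
Codon 7 ACT (Thr): 37.7 per 1000.
Lowest frequency is 7.1 at codon 6.

6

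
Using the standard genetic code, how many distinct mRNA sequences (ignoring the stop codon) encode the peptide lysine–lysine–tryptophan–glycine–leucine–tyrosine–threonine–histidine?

1536

Lys: 2 codons.
Lys: 2 codons.
Trp: 1 codon.
Gly: 4 codons.
Leu: 6 codons.
Tyr: 2 codons.
Thr: 4 codons.
His: 2 codons.
2 × 2 × 1 × 4 × 6 × 2 × 4 × 2 = 1536.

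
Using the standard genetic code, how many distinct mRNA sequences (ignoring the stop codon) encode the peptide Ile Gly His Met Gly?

Ile: 3 codons.
Gly: 4 codons.
His: 2 codons.
Met: 1 codon.
Gly: 4 codons.
3 × 4 × 2 × 1 × 4 = 96.

96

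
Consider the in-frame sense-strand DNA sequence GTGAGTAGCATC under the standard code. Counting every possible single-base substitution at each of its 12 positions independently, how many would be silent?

7

Codon 1 (GTG, Val): 3 synonymous substitutions.
Codon 2 (AGT, Ser): 1 synonymous substitution.
Codon 3 (AGC, Ser): 1 synonymous substitution.
Codon 4 (ATC, Ile): 2 synonymous substitutions.
Total: 3 + 1 + 1 + 2 = 7.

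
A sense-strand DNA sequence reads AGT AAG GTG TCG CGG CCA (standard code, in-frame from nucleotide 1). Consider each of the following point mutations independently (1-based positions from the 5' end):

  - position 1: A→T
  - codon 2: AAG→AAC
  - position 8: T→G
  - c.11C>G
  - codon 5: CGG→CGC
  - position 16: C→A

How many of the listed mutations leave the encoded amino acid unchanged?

Codon 1: AGT (Ser) → TGT (Cys) — missense.
Codon 2: AAG (Lys) → AAC (Asn) — missense.
Codon 3: GTG (Val) → GGG (Gly) — missense.
Codon 4: TCG (Ser) → TGG (Trp) — missense.
Codon 5: CGG (Arg) → CGC (Arg) — synonymous.
Codon 6: CCA (Pro) → ACA (Thr) — missense.
Synonymous: 1 of 6.

1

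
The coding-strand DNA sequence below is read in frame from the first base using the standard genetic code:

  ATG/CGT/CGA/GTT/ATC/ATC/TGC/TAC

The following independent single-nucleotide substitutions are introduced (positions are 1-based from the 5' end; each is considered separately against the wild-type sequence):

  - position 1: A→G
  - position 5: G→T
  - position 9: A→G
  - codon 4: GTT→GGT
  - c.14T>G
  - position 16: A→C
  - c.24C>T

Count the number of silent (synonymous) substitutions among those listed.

2

Codon 1: ATG (Met) → GTG (Val) — missense.
Codon 2: CGT (Arg) → CTT (Leu) — missense.
Codon 3: CGA (Arg) → CGG (Arg) — synonymous.
Codon 4: GTT (Val) → GGT (Gly) — missense.
Codon 5: ATC (Ile) → AGC (Ser) — missense.
Codon 6: ATC (Ile) → CTC (Leu) — missense.
Codon 8: TAC (Tyr) → TAT (Tyr) — synonymous.
Synonymous: 2 of 7.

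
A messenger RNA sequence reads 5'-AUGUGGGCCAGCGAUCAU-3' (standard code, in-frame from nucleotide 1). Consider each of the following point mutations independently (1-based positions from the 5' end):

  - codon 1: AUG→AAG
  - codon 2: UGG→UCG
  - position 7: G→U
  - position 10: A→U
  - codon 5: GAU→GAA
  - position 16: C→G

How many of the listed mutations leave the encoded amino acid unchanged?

0

Codon 1: AUG (Met) → AAG (Lys) — missense.
Codon 2: UGG (Trp) → UCG (Ser) — missense.
Codon 3: GCC (Ala) → UCC (Ser) — missense.
Codon 4: AGC (Ser) → UGC (Cys) — missense.
Codon 5: GAU (Asp) → GAA (Glu) — missense.
Codon 6: CAU (His) → GAU (Asp) — missense.
Synonymous: 0 of 6.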